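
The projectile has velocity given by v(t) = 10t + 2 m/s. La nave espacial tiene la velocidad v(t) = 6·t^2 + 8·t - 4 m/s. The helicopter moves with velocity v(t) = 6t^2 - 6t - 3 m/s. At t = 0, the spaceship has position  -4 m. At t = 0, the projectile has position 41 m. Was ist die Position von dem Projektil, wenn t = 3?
Wir müssen unsere Gleichung für die Geschwindigkeit v(t) = 10·t + 2 1-mal integrieren. Durch Integration von der Geschwindigkeit und Verwendung der Anfangsbedingung x(0) = 41, erhalten wir x(t) = 5·t^2 + 2·t + 41. Aus der Gleichung für die Position x(t) = 5·t^2 + 2·t + 41, setzen wir t = 3 ein und erhalten x = 92.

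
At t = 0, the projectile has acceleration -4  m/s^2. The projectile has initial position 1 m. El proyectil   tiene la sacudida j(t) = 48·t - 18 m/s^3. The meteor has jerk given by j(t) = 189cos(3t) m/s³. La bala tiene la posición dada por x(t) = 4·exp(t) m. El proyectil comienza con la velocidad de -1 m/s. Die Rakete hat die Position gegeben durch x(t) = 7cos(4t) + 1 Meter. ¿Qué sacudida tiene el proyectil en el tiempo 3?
Tenemos la sacudida j(t) = 48·t - 18. Sustituyendo t = 3: j(3) = 126.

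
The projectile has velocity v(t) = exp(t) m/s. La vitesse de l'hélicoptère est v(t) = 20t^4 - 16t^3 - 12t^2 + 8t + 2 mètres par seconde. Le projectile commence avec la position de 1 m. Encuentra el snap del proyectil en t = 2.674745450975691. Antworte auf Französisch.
Pour résoudre ceci, nous devons prendre 3 dérivées de notre équation de la vitesse v(t) = exp(t). La dérivée de la vitesse donne l'accélération: a(t) = exp(t). La dérivée de l'accélération donne le jerk: j(t) = exp(t). En dérivant le jerk, nous obtenons le snap: s(t) = exp(t). Nous avons le snap s(t) = exp(t). En substituant t = 2.674745450975691: s(2.674745450975691) = 14.5086562052243.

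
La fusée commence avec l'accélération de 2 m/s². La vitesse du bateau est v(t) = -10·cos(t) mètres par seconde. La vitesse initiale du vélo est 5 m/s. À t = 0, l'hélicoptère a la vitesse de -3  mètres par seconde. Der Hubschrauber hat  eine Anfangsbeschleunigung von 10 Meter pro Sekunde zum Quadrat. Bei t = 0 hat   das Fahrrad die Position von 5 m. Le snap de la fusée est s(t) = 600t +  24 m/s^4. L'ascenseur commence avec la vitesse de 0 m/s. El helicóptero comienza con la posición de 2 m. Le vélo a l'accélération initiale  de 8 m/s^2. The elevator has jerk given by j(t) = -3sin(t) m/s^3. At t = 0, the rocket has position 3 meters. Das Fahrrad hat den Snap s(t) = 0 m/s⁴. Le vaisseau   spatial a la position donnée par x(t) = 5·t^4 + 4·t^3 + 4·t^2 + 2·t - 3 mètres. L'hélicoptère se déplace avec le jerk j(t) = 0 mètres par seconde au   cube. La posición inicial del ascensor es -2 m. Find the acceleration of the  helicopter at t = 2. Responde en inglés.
We must find the integral of our jerk equation j(t) = 0 1 time. The antiderivative of jerk, with a(0) = 10, gives acceleration: a(t) = 10. Using a(t) = 10 and substituting t = 2, we find a = 10.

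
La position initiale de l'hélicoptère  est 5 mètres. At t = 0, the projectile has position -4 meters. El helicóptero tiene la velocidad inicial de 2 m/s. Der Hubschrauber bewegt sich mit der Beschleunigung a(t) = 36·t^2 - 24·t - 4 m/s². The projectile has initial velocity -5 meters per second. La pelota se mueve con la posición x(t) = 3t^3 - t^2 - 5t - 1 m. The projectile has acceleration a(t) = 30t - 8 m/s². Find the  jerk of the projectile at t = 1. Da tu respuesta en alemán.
Um dies zu lösen, müssen wir 1 Ableitung unserer Gleichung für die Beschleunigung a(t) = 30·t - 8 nehmen. Durch Ableiten von der Beschleunigung erhalten wir den Ruck: j(t) = 30. Aus der Gleichung für den Ruck j(t) = 30, setzen wir t = 1 ein und erhalten j = 30.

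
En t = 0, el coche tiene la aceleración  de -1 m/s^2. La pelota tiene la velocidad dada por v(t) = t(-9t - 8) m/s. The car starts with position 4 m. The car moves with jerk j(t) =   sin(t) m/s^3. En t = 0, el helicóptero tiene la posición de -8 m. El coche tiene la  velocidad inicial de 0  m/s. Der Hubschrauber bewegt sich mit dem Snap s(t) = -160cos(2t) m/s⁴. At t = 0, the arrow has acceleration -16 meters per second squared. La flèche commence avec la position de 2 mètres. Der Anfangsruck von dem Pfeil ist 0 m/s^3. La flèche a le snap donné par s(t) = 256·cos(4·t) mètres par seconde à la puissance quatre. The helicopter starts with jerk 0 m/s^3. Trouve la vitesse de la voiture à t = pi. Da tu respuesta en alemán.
Ausgehend von dem Ruck j(t) = sin(t), nehmen wir 2 Integrale. Die Stammfunktion von dem Ruck, mit a(0) = -1, ergibt die Beschleunigung: a(t) = -cos(t). Mit ∫a(t)dt und Anwendung von v(0) = 0, finden wir v(t) = -sin(t). Wir haben die Geschwindigkeit v(t) = -sin(t). Durch Einsetzen von t = pi: v(pi) = 0.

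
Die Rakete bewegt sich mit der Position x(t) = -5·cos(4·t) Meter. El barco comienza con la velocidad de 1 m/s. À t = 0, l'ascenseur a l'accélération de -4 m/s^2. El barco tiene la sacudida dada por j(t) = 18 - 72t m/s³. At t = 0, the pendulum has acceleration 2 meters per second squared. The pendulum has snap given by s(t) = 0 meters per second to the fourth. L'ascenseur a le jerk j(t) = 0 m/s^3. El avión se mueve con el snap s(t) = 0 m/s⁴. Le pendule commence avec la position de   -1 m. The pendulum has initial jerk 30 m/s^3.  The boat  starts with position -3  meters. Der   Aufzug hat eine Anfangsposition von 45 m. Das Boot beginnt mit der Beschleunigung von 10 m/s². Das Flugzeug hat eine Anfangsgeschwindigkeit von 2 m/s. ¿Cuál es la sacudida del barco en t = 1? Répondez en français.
En utilisant j(t) = 18 - 72·t et en substituant t = 1, nous trouvons j = -54.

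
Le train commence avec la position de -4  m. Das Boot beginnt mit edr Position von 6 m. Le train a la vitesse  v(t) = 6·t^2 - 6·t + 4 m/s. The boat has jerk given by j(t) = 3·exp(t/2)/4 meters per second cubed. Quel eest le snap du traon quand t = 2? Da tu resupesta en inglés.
We must differentiate our velocity equation v(t) = 6·t^2 - 6·t + 4 3 times. Differentiating velocity, we get acceleration: a(t) = 12·t - 6. The derivative of acceleration gives jerk: j(t) = 12. Differentiating jerk, we get snap: s(t) = 0. From the given snap equation s(t) = 0, we substitute t = 2 to get s = 0.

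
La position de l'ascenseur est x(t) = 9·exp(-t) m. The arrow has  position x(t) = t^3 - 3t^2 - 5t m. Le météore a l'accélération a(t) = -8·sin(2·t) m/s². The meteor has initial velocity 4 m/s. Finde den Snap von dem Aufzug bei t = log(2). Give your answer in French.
En partant de la position x(t) = 9·exp(-t), nous prenons 4 dérivées. En dérivant la position, nous obtenons la vitesse: v(t) = -9·exp(-t). En prenant d/dt de v(t), nous trouvons a(t) = 9·exp(-t). En prenant d/dt de a(t), nous trouvons j(t) = -9·exp(-t). La dérivée du jerk donne le snap: s(t) = 9·exp(-t). Nous avons le snap s(t) = 9·exp(-t). En substituant t = log(2): s(log(2)) = 9/2.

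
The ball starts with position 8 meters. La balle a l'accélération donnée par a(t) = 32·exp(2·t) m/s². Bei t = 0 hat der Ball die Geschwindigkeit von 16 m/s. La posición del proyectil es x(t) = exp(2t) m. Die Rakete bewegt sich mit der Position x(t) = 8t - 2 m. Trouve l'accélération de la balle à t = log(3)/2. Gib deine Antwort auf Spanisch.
De la ecuación de la aceleración a(t) = 32·exp(2·t), sustituimos t = log(3)/2 para obtener a = 96.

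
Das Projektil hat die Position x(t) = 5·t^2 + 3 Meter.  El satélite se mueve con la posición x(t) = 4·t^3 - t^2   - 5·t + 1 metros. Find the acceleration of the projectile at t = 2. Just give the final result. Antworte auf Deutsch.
Die Antwort ist 10.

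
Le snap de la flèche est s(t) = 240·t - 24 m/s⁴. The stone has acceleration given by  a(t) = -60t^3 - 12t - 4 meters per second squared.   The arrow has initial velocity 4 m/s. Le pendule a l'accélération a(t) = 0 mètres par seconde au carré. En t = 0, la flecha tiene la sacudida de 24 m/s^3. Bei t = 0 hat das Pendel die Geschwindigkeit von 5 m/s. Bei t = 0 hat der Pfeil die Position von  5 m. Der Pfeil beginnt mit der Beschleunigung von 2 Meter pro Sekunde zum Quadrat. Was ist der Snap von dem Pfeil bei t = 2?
Mit s(t) = 240·t - 24 und Einsetzen von t = 2, finden wir s = 456.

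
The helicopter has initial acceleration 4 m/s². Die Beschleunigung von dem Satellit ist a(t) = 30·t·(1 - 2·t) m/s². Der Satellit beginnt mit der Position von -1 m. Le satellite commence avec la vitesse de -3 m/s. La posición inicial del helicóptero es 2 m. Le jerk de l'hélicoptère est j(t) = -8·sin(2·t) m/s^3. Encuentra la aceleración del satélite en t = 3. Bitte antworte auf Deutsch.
Wir haben die Beschleunigung a(t) = 30·t·(1 - 2·t). Durch Einsetzen von t = 3: a(3) = -450.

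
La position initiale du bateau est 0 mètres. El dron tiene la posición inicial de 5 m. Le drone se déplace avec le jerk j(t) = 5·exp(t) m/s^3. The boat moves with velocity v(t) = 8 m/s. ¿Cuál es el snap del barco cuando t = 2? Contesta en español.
Debemos derivar nuestra ecuación de la velocidad v(t) = 8 3 veces. Derivando la velocidad, obtenemos la aceleración: a(t) = 0. La derivada de la aceleración da la sacudida: j(t) = 0. Tomando d/dt de j(t), encontramos s(t) = 0. Tenemos el snap s(t) = 0. Sustituyendo t = 2: s(2) = 0.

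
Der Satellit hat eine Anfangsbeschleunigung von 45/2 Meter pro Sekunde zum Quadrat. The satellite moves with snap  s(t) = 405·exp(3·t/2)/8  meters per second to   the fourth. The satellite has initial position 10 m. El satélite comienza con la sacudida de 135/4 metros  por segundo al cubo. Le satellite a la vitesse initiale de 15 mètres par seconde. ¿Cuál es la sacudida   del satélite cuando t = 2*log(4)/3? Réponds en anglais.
Starting from snap s(t) = 405·exp(3·t/2)/8, we take 1 integral. The antiderivative of snap, with j(0) = 135/4, gives jerk: j(t) = 135·exp(3·t/2)/4. We have jerk j(t) = 135·exp(3·t/2)/4. Substituting t = 2*log(4)/3: j(2*log(4)/3) = 135.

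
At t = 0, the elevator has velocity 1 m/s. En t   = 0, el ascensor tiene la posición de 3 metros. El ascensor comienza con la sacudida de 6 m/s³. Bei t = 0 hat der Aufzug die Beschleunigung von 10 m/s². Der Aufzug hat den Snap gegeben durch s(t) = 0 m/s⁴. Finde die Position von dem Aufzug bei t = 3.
Wir müssen unsere Gleichung für den Snap s(t) = 0 4-mal integrieren. Das Integral von dem Snap ist der Ruck. Mit j(0) = 6 erhalten wir j(t) = 6. Das Integral von dem Ruck ist die Beschleunigung. Mit a(0) = 10 erhalten wir a(t) = 6·t + 10. Die Stammfunktion von der Beschleunigung, mit v(0) = 1, ergibt die Geschwindigkeit: v(t) = 3·t^2 + 10·t + 1. Die Stammfunktion von der Geschwindigkeit, mit x(0) = 3, ergibt die Position: x(t) = t^3 + 5·t^2 + t + 3. Mit x(t) = t^3 + 5·t^2 + t + 3 und Einsetzen von t = 3, finden wir x = 78.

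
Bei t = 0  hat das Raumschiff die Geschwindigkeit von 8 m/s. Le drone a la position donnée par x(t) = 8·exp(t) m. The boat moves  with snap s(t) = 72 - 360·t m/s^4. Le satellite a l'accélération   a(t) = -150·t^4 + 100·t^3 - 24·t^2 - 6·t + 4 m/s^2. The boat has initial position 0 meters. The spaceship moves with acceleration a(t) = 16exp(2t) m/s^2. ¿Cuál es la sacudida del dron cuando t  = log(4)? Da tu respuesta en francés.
Nous devons dériver notre équation de la position x(t) = 8·exp(t) 3 fois. En dérivant la position, nous obtenons la vitesse: v(t) = 8·exp(t). La dérivée de la vitesse donne l'accélération: a(t) = 8·exp(t). La dérivée de l'accélération donne le jerk: j(t) = 8·exp(t). De l'équation du jerk j(t) = 8·exp(t), nous substituons t = log(4) pour obtenir j = 32.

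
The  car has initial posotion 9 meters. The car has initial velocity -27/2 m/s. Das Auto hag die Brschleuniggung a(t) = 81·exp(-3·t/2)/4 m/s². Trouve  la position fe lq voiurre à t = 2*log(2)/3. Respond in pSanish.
Para resolver esto, necesitamos tomar 2 antiderivadas de nuestra ecuación de la aceleración a(t) = 81·exp(-3·t/2)/4. La antiderivada de la aceleración, con v(0) = -27/2, da la velocidad: v(t) = -27·exp(-3·t/2)/2. La antiderivada de la velocidad es la posición. Usando x(0) = 9, obtenemos x(t) = 9·exp(-3·t/2). De la ecuación de la posición x(t) = 9·exp(-3·t/2), sustituimos t = 2*log(2)/3 para obtener x = 9/2.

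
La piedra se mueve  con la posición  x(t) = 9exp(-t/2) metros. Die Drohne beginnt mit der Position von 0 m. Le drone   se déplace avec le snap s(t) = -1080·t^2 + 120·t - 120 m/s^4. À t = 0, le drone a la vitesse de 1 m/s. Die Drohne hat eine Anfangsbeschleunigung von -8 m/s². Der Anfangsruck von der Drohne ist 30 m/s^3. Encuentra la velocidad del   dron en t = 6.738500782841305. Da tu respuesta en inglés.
We need to integrate our snap equation s(t) = -1080·t^2 + 120·t - 120 3 times. The antiderivative of snap, with j(0) = 30, gives jerk: j(t) = -360·t^3 + 60·t^2 - 120·t + 30. Integrating jerk and using the initial condition a(0) = -8, we get a(t) = -90·t^4 + 20·t^3 - 60·t^2 + 30·t - 8. Taking ∫a(t)dt and applying v(0) = 1, we find v(t) = -18·t^5 + 5·t^4 - 20·t^3 + 15·t^2 - 8·t + 1. From the given velocity equation v(t) = -18·t^5 + 5·t^4 - 20·t^3 + 15·t^2 - 8·t + 1, we substitute t = 6.738500782841305 to get v = -245267.931010851.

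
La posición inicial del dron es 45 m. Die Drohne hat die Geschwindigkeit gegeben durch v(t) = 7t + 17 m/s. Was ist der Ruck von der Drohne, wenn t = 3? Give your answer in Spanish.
Para resolver esto, necesitamos tomar 2 derivadas de nuestra ecuación de la velocidad v(t) = 7·t + 17. Tomando d/dt de v(t), encontramos a(t) = 7. La derivada de la aceleración da la sacudida: j(t) = 0. Tenemos la sacudida j(t) = 0. Sustituyendo t = 3: j(3) = 0.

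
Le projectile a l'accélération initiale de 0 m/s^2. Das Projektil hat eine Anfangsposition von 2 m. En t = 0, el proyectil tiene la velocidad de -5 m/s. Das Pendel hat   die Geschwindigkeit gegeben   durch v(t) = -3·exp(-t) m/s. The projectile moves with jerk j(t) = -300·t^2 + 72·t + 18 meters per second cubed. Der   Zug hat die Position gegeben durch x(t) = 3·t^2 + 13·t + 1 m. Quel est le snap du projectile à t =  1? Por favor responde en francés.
Pour résoudre ceci, nous devons prendre 1 dérivée de notre équation du jerk j(t) = -300·t^2 + 72·t + 18. La dérivée du jerk donne le snap: s(t) = 72 - 600·t. Nous avons le snap s(t) = 72 - 600·t. En substituant t = 1: s(1) = -528.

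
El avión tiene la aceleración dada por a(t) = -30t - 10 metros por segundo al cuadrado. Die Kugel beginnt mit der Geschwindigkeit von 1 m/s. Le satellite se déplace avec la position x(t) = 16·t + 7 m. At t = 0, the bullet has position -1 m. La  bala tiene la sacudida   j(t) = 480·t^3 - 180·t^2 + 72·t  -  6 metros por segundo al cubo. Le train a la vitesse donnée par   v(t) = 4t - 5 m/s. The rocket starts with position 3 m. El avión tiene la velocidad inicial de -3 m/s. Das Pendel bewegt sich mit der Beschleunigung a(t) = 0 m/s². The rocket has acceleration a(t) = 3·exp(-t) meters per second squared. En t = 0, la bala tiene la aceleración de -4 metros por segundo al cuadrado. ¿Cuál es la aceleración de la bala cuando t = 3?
Necesitamos integrar nuestra ecuación de la sacudida j(t) = 480·t^3 - 180·t^2 + 72·t - 6 1 vez. La antiderivada de la sacudida, con a(0) = -4, da la aceleración: a(t) = 120·t^4 - 60·t^3 + 36·t^2 - 6·t - 4. Usando a(t) = 120·t^4 - 60·t^3 + 36·t^2 - 6·t - 4 y sustituyendo t = 3, encontramos a = 8402.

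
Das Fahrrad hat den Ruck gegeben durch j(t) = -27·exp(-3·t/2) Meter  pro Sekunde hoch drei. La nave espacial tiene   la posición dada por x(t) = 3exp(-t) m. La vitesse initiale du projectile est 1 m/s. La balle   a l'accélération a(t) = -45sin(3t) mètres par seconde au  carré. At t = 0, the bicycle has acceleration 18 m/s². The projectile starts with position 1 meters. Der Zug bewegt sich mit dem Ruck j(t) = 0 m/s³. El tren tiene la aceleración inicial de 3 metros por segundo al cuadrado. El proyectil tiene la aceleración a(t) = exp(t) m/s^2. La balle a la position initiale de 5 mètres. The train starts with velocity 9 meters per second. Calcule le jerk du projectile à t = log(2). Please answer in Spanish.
Para resolver esto, necesitamos tomar 1 derivada de nuestra ecuación de la aceleración a(t) = exp(t). Tomando d/dt de a(t), encontramos j(t) = exp(t). Usando j(t) = exp(t) y sustituyendo t = log(2), encontramos j = 2.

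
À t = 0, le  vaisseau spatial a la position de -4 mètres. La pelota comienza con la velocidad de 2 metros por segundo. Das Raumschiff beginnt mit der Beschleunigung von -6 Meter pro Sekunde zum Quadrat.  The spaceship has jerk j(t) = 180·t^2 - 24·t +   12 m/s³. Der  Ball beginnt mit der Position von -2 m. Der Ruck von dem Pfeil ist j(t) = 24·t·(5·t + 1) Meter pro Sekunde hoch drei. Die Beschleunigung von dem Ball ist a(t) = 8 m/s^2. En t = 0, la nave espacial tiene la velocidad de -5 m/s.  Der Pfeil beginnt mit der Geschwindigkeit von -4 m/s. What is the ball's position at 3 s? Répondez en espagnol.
Partiendo de la aceleración a(t) = 8, tomamos 2 integrales. La integral de la aceleración es la velocidad. Usando v(0) = 2, obtenemos v(t) = 8·t + 2. Tomando ∫v(t)dt y aplicando x(0) = -2, encontramos x(t) = 4·t^2 + 2·t - 2. Tenemos la posición x(t) = 4·t^2 + 2·t - 2. Sustituyendo t = 3: x(3) = 40.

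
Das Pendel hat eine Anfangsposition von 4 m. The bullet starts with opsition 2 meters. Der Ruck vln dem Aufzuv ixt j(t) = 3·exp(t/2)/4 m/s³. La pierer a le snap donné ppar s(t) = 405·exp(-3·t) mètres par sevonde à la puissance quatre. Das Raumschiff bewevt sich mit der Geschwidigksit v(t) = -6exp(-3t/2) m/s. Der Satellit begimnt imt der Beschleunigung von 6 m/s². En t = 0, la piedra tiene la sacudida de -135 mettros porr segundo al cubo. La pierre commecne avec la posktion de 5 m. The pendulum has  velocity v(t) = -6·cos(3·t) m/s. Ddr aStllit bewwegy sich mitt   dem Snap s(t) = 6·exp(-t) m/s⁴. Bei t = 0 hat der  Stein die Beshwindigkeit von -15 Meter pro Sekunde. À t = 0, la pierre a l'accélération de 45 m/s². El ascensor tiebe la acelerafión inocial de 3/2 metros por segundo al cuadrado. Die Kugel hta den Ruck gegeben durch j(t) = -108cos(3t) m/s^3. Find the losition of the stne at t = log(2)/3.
To find the answer, we compute 4 antiderivatives of s(t) = 405·exp(-3·t). The antiderivative of snap, with j(0) = -135, gives jerk: j(t) = -135·exp(-3·t). Integrating jerk and using the initial condition a(0) = 45, we get a(t) = 45·exp(-3·t). Taking ∫a(t)dt and applying v(0) = -15, we find v(t) = -15·exp(-3·t). Integrating velocity and using the initial condition x(0) = 5, we get x(t) = 5·exp(-3·t). Using x(t) = 5·exp(-3·t) and substituting t = log(2)/3, we find x = 5/2.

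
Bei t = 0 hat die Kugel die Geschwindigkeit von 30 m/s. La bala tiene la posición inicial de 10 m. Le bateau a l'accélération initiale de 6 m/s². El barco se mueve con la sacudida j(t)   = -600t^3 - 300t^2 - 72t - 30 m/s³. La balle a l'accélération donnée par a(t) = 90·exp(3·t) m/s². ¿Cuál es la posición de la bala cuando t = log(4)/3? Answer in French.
Nous devons intégrer notre équation de l'accélération a(t) = 90·exp(3·t) 2 fois. L'intégrale de l'accélération est la vitesse. En utilisant v(0) = 30, nous obtenons v(t) = 30·exp(3·t). La primitive de la vitesse, avec x(0) = 10, donne la position: x(t) = 10·exp(3·t). Nous avons la position x(t) = 10·exp(3·t). En substituant t = log(4)/3: x(log(4)/3) = 40.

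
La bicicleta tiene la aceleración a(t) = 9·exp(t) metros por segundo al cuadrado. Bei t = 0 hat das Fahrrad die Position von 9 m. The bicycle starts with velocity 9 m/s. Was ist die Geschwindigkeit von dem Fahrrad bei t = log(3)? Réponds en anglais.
Starting from acceleration a(t) = 9·exp(t), we take 1 antiderivative. Taking ∫a(t)dt and applying v(0) = 9, we find v(t) = 9·exp(t). Using v(t) = 9·exp(t) and substituting t = log(3), we find v = 27.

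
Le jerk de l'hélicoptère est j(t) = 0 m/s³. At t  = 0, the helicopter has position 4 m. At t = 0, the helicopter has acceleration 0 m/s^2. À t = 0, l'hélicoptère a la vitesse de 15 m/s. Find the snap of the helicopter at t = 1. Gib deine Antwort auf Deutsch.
Um dies zu lösen, müssen wir 1 Ableitung unserer Gleichung für den Ruck j(t) = 0 nehmen. Durch Ableiten von dem Ruck erhalten wir den Snap: s(t) = 0. Aus der Gleichung für den Snap s(t) = 0, setzen wir t = 1 ein und erhalten s = 0.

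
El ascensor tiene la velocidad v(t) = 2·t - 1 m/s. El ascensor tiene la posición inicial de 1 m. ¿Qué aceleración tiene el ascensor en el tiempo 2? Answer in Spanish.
Para resolver esto, necesitamos tomar 1 derivada de nuestra ecuación de la velocidad v(t) = 2·t - 1. Tomando d/dt de v(t), encontramos a(t) = 2. De la ecuación de la aceleración a(t) = 2, sustituimos t = 2 para obtener a = 2.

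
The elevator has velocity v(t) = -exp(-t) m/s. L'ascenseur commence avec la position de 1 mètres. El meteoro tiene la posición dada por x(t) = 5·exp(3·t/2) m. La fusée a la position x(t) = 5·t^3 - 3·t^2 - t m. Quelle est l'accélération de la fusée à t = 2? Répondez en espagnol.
Para resolver esto, necesitamos tomar 2 derivadas de nuestra ecuación de la posición x(t) = 5·t^3 - 3·t^2 - t. La derivada de la posición da la velocidad: v(t) = 15·t^2 - 6·t - 1. Derivando la velocidad, obtenemos la aceleración: a(t) = 30·t - 6. Usando a(t) = 30·t - 6 y sustituyendo t = 2, encontramos a = 54.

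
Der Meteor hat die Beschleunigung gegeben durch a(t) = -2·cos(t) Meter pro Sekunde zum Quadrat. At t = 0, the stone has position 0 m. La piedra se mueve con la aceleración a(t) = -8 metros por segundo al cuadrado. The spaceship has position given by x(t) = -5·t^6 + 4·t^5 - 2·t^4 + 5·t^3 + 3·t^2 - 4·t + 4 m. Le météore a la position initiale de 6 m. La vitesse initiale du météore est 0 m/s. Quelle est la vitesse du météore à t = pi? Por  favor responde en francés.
En partant de l'accélération a(t) = -2·cos(t), nous prenons 1 primitive. En prenant ∫a(t)dt et en appliquant v(0) = 0, nous trouvons v(t) = -2·sin(t). Nous avons la vitesse v(t) = -2·sin(t). En substituant t = pi: v(pi) = 0.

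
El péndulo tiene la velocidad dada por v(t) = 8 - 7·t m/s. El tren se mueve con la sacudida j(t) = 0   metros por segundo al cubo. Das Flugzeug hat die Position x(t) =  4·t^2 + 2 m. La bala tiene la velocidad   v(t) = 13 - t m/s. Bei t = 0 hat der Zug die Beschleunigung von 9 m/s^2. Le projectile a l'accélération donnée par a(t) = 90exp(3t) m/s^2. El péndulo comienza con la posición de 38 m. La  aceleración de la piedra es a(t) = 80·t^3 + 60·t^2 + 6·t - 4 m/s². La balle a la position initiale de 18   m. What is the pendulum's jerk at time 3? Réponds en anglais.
To solve this, we need to take 2 derivatives of our velocity equation v(t) = 8 - 7·t. Differentiating velocity, we get acceleration: a(t) = -7. The derivative of acceleration gives jerk: j(t) = 0. We have jerk j(t) = 0. Substituting t = 3: j(3) = 0.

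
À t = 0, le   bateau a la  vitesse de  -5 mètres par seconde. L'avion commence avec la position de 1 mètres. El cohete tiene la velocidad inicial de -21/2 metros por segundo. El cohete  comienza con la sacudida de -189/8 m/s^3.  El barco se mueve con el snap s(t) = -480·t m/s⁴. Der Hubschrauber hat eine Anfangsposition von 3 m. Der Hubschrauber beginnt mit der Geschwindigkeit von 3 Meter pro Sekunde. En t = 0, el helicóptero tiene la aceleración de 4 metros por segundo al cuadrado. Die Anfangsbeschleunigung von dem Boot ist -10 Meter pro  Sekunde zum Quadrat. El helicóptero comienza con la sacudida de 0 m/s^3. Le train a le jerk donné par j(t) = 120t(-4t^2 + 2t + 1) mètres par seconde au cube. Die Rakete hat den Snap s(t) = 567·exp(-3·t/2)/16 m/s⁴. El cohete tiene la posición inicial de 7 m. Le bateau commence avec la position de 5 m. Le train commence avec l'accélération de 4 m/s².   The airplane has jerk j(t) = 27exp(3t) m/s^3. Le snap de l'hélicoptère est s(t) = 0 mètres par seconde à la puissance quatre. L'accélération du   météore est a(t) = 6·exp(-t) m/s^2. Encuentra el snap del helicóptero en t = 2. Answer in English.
From the given snap equation s(t) = 0, we substitute t = 2 to get s = 0.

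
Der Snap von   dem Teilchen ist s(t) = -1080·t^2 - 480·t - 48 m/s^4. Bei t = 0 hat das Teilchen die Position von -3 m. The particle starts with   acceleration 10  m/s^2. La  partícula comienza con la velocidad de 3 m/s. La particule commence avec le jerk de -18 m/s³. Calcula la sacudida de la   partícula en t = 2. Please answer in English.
We must find the antiderivative of our snap equation s(t) = -1080·t^2 - 480·t - 48 1 time. Integrating snap and using the initial condition j(0) = -18, we get j(t) = -360·t^3 - 240·t^2 - 48·t - 18. We have jerk j(t) = -360·t^3 - 240·t^2 - 48·t - 18. Substituting t = 2: j(2) = -3954.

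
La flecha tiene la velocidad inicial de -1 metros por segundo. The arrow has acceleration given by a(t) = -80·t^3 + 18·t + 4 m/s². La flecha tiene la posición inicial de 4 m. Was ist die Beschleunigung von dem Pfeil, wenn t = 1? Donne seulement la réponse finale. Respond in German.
a(1) = -58.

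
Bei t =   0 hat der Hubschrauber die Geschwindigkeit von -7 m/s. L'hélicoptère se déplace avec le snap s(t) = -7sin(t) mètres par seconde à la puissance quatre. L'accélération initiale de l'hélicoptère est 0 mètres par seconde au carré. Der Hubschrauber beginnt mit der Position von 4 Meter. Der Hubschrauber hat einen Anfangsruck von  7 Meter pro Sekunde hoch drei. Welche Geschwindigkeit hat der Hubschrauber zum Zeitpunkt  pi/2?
Wir müssen unsere Gleichung für den Snap s(t) = -7·sin(t) 3-mal integrieren. Die Stammfunktion von dem Snap ist der Ruck. Mit j(0) = 7 erhalten wir j(t) = 7·cos(t). Die Stammfunktion von dem Ruck ist die Beschleunigung. Mit a(0) = 0 erhalten wir a(t) = 7·sin(t). Die Stammfunktion von der Beschleunigung, mit v(0) = -7, ergibt die Geschwindigkeit: v(t) = -7·cos(t). Wir haben die Geschwindigkeit v(t) = -7·cos(t). Durch Einsetzen von t = pi/2: v(pi/2) = 0.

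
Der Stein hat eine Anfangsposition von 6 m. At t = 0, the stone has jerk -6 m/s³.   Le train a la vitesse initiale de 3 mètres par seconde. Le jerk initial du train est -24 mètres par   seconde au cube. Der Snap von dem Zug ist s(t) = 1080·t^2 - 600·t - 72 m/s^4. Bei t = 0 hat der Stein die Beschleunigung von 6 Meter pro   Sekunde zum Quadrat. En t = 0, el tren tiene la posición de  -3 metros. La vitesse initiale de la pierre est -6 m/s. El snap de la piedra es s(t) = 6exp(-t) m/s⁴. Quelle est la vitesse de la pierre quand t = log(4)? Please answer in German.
Um dies zu lösen, müssen wir 3 Stammfunktionen unserer Gleichung für den Snap s(t) = 6·exp(-t) finden. Das Integral von dem Snap, mit j(0) = -6, ergibt den Ruck: j(t) = -6·exp(-t). Durch Integration von dem Ruck und Verwendung der Anfangsbedingung a(0) = 6, erhalten wir a(t) = 6·exp(-t). Das Integral von der Beschleunigung, mit v(0) = -6, ergibt die Geschwindigkeit: v(t) = -6·exp(-t). Wir haben die Geschwindigkeit v(t) = -6·exp(-t). Durch Einsetzen von t = log(4): v(log(4)) = -3/2.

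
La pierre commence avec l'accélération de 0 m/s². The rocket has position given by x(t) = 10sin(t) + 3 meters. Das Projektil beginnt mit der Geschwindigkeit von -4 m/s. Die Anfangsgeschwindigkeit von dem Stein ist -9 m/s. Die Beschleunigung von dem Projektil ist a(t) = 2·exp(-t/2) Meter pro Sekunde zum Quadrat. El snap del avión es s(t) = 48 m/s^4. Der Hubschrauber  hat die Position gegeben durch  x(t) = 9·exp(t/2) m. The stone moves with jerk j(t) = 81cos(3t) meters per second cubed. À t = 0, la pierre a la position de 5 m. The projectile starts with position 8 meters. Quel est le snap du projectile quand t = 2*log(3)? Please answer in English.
To solve this, we need to take 2 derivatives of our acceleration equation a(t) = 2·exp(-t/2). Differentiating acceleration, we get jerk: j(t) = -exp(-t/2). Differentiating jerk, we get snap: s(t) = exp(-t/2)/2. From the given snap equation s(t) = exp(-t/2)/2, we substitute t = 2*log(3) to get s = 1/6.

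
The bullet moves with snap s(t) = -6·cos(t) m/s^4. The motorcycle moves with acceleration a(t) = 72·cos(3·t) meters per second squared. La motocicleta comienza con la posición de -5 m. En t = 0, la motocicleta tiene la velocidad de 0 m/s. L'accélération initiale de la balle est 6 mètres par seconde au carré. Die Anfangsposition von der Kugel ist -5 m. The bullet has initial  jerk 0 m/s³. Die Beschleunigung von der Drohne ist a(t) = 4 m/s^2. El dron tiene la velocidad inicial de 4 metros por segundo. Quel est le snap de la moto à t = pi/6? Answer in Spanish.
Debemos derivar nuestra ecuación de la aceleración a(t) = 72·cos(3·t) 2 veces. Derivando la aceleración, obtenemos la sacudida: j(t) = -216·sin(3·t). Tomando d/dt de j(t), encontramos s(t) = -648·cos(3·t). De la ecuación del snap s(t) = -648·cos(3·t), sustituimos t = pi/6 para obtener s = 0.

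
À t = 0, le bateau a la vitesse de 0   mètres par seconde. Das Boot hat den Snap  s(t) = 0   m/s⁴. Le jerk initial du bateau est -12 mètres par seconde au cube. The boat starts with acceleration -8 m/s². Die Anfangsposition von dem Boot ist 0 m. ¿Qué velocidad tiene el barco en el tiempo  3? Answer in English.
Starting from snap s(t) = 0, we take 3 integrals. The antiderivative of snap, with j(0) = -12, gives jerk: j(t) = -12. Finding the integral of j(t) and using a(0) = -8: a(t) = -12·t - 8. The antiderivative of acceleration is velocity. Using v(0) = 0, we get v(t) = 2·t·(-3·t - 4). Using v(t) = 2·t·(-3·t - 4) and substituting t = 3, we find v = -78.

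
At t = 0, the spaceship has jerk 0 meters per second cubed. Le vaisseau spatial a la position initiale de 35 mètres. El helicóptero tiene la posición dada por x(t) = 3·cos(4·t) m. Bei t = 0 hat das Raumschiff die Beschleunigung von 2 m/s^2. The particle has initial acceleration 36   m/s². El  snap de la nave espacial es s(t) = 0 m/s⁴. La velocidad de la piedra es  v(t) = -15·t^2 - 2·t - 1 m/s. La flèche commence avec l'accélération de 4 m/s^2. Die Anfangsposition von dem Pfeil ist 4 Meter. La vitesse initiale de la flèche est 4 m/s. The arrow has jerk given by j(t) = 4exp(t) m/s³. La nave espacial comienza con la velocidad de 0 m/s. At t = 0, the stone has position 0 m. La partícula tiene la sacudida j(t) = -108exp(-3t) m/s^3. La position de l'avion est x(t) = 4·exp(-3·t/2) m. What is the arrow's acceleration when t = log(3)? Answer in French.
Nous devons intégrer notre équation du jerk j(t) = 4·exp(t) 1 fois. La primitive du jerk, avec a(0) = 4, donne l'accélération: a(t) = 4·exp(t). En utilisant a(t) = 4·exp(t) et en substituant t = log(3), nous trouvons a = 12.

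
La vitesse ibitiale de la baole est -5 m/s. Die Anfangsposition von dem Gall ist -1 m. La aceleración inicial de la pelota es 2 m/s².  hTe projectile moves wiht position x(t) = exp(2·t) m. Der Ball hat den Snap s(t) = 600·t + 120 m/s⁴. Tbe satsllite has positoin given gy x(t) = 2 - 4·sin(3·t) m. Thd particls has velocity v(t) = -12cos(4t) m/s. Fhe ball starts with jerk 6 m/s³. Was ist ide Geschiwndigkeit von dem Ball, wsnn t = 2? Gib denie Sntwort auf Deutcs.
Um dies zu lösen, müssen wir 3 Stammfunktionen unserer Gleichung für den Snap s(t) = 600·t + 120 finden. Durch Integration von dem Snap und Verwendung der Anfangsbedingung j(0) = 6, erhalten wir j(t) = 300·t^2 + 120·t + 6. Durch Integration von dem Ruck und Verwendung der Anfangsbedingung a(0) = 2, erhalten wir a(t) = 100·t^3 + 60·t^2 + 6·t + 2. Durch Integration von der Beschleunigung und Verwendung der Anfangsbedingung v(0) = -5, erhalten wir v(t) = 25·t^4 + 20·t^3 + 3·t^2 + 2·t - 5. Aus der Gleichung für die Geschwindigkeit v(t) = 25·t^4 + 20·t^3 + 3·t^2 + 2·t - 5, setzen wir t = 2 ein und erhalten v = 571.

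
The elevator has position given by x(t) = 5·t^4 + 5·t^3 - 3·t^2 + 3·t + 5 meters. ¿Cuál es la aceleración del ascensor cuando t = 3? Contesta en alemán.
Um dies zu lösen, müssen wir 2 Ableitungen unserer Gleichung für die Position x(t) = 5·t^4 + 5·t^3 - 3·t^2 + 3·t + 5 nehmen. Die Ableitung von der Position ergibt die Geschwindigkeit: v(t) = 20·t^3 + 15·t^2 - 6·t + 3. Die Ableitung von der Geschwindigkeit ergibt die Beschleunigung: a(t) = 60·t^2 + 30·t - 6. Mit a(t) = 60·t^2 + 30·t - 6 und Einsetzen von t = 3, finden wir a = 624.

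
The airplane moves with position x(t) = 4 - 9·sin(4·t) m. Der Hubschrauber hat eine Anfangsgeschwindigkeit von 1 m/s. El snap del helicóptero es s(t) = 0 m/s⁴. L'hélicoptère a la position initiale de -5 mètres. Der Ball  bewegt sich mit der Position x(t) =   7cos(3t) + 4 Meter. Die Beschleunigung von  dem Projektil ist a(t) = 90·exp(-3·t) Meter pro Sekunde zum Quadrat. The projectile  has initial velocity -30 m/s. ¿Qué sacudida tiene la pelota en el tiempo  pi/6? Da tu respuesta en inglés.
We must differentiate our position equation x(t) = 7·cos(3·t) + 4 3 times. Differentiating position, we get velocity: v(t) = -21·sin(3·t). Taking d/dt of v(t), we find a(t) = -63·cos(3·t). Taking d/dt of a(t), we find j(t) = 189·sin(3·t). From the given jerk equation j(t) = 189·sin(3·t), we substitute t = pi/6 to get j = 189.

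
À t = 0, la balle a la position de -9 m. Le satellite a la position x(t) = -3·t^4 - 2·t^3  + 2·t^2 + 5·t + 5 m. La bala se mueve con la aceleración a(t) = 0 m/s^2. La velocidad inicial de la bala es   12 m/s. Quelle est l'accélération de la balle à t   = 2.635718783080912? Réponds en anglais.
Using a(t) = 0 and substituting t = 2.635718783080912, we find a = 0.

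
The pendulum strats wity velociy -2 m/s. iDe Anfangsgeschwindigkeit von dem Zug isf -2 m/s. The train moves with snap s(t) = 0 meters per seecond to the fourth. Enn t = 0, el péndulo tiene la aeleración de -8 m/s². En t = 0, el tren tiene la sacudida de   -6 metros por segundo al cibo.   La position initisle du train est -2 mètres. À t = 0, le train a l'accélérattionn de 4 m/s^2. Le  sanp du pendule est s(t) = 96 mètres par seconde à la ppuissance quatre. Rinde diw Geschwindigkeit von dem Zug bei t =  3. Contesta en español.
Debemos encontrar la integral de nuestra ecuación del snap s(t) = 0 3 veces. Tomando ∫s(t)dt y aplicando j(0) = -6, encontramos j(t) = -6. Tomando ∫j(t)dt y aplicando a(0) = 4, encontramos a(t) = 4 - 6·t. La antiderivada de la aceleración, con v(0) = -2, da la velocidad: v(t) = -3·t^2 + 4·t - 2. Usando v(t) = -3·t^2 + 4·t - 2 y sustituyendo t = 3, encontramos v = -17.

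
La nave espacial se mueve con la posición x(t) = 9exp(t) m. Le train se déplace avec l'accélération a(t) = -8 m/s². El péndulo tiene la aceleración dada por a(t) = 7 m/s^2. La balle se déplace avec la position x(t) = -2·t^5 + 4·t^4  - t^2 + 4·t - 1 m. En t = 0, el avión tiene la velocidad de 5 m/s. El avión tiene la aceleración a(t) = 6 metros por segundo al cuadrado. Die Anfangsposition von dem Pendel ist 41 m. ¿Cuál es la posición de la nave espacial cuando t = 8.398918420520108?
Usando x(t) = 9·exp(t) y sustituyendo t = 8.398918420520108, encontramos x = 39980.3354256885.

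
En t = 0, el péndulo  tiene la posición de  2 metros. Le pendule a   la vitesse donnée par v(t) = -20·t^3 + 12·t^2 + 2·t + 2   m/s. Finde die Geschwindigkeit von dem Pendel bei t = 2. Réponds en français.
En utilisant v(t) = -20·t^3 + 12·t^2 + 2·t + 2 et en substituant t = 2, nous trouvons v = -106.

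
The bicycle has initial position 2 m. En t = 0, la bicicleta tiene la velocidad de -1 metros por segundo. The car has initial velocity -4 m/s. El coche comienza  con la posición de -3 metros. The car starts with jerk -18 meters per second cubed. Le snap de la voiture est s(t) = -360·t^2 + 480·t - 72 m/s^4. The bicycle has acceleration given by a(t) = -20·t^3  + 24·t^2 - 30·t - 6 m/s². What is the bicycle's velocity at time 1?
To find the answer, we compute 1 integral of a(t) = -20·t^3 + 24·t^2 - 30·t - 6. The antiderivative of acceleration, with v(0) = -1, gives velocity: v(t) = -5·t^4 + 8·t^3 - 15·t^2 - 6·t - 1. Using v(t) = -5·t^4 + 8·t^3 - 15·t^2 - 6·t - 1 and substituting t = 1, we find v = -19.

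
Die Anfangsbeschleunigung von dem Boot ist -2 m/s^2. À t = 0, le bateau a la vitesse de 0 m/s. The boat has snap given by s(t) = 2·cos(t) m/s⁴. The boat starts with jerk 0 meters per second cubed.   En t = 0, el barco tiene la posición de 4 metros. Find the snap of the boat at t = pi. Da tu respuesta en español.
De la ecuación del snap s(t) = 2·cos(t), sustituimos t = pi para obtener s = -2.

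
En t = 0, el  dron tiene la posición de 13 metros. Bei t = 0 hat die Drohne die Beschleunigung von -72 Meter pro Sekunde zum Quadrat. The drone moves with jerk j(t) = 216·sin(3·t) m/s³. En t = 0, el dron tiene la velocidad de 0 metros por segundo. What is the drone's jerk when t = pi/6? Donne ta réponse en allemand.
Mit j(t) = 216·sin(3·t) und Einsetzen von t = pi/6, finden wir j = 216.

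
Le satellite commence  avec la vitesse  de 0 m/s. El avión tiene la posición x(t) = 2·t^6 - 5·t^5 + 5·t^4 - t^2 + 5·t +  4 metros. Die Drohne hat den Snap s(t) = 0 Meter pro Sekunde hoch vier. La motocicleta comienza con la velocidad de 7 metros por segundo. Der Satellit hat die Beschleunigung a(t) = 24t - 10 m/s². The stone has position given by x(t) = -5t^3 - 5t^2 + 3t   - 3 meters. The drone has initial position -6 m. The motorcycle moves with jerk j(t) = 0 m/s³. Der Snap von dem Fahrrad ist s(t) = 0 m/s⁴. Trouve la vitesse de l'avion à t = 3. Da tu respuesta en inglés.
We must differentiate our position equation x(t) = 2·t^6 - 5·t^5 + 5·t^4 - t^2 + 5·t + 4 1 time. Differentiating position, we get velocity: v(t) = 12·t^5 - 25·t^4 + 20·t^3 - 2·t + 5. Using v(t) = 12·t^5 - 25·t^4 + 20·t^3 - 2·t + 5 and substituting t = 3, we find v = 1430.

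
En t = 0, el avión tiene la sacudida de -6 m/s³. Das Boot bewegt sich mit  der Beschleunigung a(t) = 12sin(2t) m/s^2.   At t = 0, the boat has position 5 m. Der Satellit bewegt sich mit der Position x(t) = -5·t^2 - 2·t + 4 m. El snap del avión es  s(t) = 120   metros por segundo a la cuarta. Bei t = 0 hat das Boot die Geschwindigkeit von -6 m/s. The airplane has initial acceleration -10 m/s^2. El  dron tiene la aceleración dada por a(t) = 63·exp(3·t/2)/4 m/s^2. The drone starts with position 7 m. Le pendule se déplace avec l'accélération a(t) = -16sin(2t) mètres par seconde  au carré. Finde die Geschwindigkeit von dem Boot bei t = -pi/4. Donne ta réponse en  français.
Nous devons intégrer notre équation de l'accélération a(t) = 12·sin(2·t) 1 fois. La primitive de l'accélération, avec v(0) = -6, donne la vitesse: v(t) = -6·cos(2·t). Nous avons la vitesse v(t) = -6·cos(2·t). En substituant t = -pi/4: v(-pi/4) = 0.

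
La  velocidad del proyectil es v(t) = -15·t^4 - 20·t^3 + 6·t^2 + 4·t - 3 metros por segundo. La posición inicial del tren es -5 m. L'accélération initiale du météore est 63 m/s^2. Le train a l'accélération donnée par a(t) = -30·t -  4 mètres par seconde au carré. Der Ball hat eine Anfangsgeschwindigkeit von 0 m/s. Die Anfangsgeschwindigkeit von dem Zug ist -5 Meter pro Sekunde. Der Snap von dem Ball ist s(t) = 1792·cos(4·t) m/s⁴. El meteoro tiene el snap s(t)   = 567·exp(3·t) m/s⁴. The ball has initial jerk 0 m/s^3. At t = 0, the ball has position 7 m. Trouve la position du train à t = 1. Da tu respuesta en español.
Necesitamos integrar nuestra ecuación de la aceleración a(t) = -30·t - 4 2 veces. La integral de la aceleración es la velocidad. Usando v(0) = -5, obtenemos v(t) = -15·t^2 - 4·t - 5. Integrando la velocidad y usando la condición inicial x(0) = -5, obtenemos x(t) = -5·t^3 - 2·t^2 - 5·t - 5. De la ecuación de la posición x(t) = -5·t^3 - 2·t^2 - 5·t - 5, sustituimos t = 1 para obtener x = -17.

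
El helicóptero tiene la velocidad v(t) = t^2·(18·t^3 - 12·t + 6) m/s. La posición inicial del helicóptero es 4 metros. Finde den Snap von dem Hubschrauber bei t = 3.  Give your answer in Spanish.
Para resolver esto, necesitamos tomar 3 derivadas de nuestra ecuación de la velocidad v(t) = t^2·(18·t^3 - 12·t + 6). Tomando d/dt de v(t), encontramos a(t) = t^2·(54·t^2 - 12) + 2·t·(18·t^3 - 12·t + 6). Tomando d/dt de a(t), encontramos j(t) = 144·t^3 + 4·t·(54·t^2 - 12) - 24·t + 12. La derivada de la sacudida da el snap: s(t) = 1080·t^2 - 72. Usando s(t) = 1080·t^2 - 72 y sustituyendo t = 3, encontramos s = 9648.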